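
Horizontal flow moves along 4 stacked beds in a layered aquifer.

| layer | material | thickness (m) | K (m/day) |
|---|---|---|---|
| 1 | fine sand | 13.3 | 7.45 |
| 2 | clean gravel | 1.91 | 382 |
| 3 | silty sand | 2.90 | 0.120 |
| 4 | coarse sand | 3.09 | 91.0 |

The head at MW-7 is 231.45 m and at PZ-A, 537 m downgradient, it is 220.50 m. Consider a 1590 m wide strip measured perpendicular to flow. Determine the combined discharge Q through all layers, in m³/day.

Flow is parallel to layering, so each bed carries its own Darcy discharge and the transmissivities add.
Σ(K_i·b_i) = 7.45×13.3 + 382×1.91 + 0.120×2.90 + 91.0×3.09 = 1110 m²/day.
Hydraulic gradient i = (231.45 − 220.50) / 537 = 10.95 / 537 = 0.02039.
Q = Σ(K_i·b_i) · W · i = 1110 × 1590 × 0.02039 = 35996 m³/day.

36000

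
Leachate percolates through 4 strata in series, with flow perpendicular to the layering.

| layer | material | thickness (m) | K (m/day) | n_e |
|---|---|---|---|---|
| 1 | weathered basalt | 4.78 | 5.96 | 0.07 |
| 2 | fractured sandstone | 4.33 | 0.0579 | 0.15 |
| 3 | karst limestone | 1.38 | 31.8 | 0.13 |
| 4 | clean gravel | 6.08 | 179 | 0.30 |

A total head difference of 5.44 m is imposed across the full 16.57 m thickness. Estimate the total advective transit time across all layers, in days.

With flow normal to the layers, continuity requires the same specific discharge q through every layer.
Σ(b_i/K_i) = 4.78/5.96 + 4.33/0.0579 + 1.38/31.8 + 6.08/179 = 75.66 d.
q = Δh / Σ(b_i/K_i) = 5.44 / 75.66 = 0.07190 m/day.
In each layer the seepage velocity is v_i = q/n_i, so the layer transit time is t_i = b_i·n_i / q:
  layer 1 (weathered basalt): t_1 = 4.78 × 0.07 / 0.07190 = 4.654 d
  layer 2 (fractured sandstone): t_2 = 4.33 × 0.15 / 0.07190 = 9.034 d
  layer 3 (karst limestone): t_3 = 1.38 × 0.13 / 0.07190 = 2.495 d
  layer 4 (clean gravel): t_4 = 6.08 × 0.30 / 0.07190 = 25.37 d
Total t = Σ t_i = 41.55 days.

41.6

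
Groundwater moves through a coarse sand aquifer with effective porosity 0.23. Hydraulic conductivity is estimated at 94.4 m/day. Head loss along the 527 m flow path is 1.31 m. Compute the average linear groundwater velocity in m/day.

Hydraulic gradient i = Δh / L = 1.31 / 527 = 0.002486.
Darcy flux q = K · i = 94.40 × 0.002486 = 0.2347 m/day.
Seepage velocity v = q / n_e = 0.2347 / 0.23 = 1.020 m/day.

1.02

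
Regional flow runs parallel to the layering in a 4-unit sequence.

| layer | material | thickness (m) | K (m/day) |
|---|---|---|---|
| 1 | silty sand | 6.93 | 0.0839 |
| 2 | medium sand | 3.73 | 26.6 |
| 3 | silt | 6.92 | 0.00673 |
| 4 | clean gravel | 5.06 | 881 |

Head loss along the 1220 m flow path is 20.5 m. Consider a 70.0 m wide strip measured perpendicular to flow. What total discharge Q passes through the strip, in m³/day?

5360

Flow is parallel to layering, so each bed carries its own Darcy discharge and the transmissivities add.
Σ(K_i·b_i) = 0.0839×6.93 + 26.6×3.73 + 0.00673×6.92 + 881×5.06 = 4558 m²/day.
Hydraulic gradient i = Δh / L = 20.5 / 1220 = 0.01680.
Q = Σ(K_i·b_i) · W · i = 4558 × 70.0 × 0.01680 = 5361 m³/day.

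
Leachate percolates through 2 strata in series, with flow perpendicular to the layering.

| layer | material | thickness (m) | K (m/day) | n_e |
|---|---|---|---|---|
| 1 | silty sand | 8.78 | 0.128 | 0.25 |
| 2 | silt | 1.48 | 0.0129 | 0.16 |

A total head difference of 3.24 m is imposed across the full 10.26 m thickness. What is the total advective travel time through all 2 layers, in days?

138

With flow normal to the layers, continuity requires the same specific discharge q through every layer.
Σ(b_i/K_i) = 8.78/0.128 + 1.48/0.0129 = 183.3 d.
q = Δh / Σ(b_i/K_i) = 3.24 / 183.3 = 0.01767 m/day.
In each layer the seepage velocity is v_i = q/n_i, so the layer transit time is t_i = b_i·n_i / q:
  layer 1 (silty sand): t_1 = 8.78 × 0.25 / 0.01767 = 124.2 d
  layer 2 (silt): t_2 = 1.48 × 0.16 / 0.01767 = 13.40 d
Total t = Σ t_i = 137.6 days.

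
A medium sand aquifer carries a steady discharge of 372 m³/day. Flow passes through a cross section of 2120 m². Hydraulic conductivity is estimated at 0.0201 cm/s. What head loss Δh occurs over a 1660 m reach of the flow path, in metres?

Convert K: 0.0201 cm/s × 864 = 17.37 m/day.
From Q = K·A·i, i = Q / (K·A) = 372 / (17.37 × 2120) = 0.01010.
Head loss Δh = i · L = 0.01010 × 1660 = 16.77 m.

16.8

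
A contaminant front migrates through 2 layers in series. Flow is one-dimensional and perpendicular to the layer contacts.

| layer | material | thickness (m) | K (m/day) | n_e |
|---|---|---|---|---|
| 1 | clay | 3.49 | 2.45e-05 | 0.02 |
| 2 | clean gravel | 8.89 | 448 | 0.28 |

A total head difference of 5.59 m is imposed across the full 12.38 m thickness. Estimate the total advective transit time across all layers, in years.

With flow normal to the layers, continuity requires the same specific discharge q through every layer.
Σ(b_i/K_i) = 3.49/2.45e-05 + 8.89/448 = 1.424e+05 d.
q = Δh / Σ(b_i/K_i) = 5.59 / 1.424e+05 = 3.924e-05 m/day.
In each layer the seepage velocity is v_i = q/n_i, so the layer transit time is t_i = b_i·n_i / q:
  layer 1 (clay): t_1 = 3.49 × 0.02 / 3.924e-05 = 1779 d
  layer 2 (clean gravel): t_2 = 8.89 × 0.28 / 3.924e-05 = 63432 d
Total t = Σ t_i = 65211 days = 178.5 years.

179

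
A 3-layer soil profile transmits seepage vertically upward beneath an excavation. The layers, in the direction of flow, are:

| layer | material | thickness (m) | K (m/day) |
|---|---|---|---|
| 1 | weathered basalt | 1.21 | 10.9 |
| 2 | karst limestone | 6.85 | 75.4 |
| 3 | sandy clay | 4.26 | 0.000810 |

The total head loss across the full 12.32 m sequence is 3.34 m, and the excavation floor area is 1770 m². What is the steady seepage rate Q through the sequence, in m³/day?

1.12

Flow is perpendicular to layering, so the layers act in series and the equivalent K is the thickness-weighted harmonic mean.
Total thickness L = 1.21 + 6.85 + 4.26 = 12.32 m.
Σ(b_i/K_i) = 1.21/10.9 + 6.85/75.4 + 4.26/0.000810 = 5259 d.
K_eq = L / Σ(b_i/K_i) = 12.32 / 5259 = 0.002342 m/day.
Q = K_eq · A · (Δh/L) = 0.002342 × 1770 × (3.34/12.32) = 1.124 m³/day.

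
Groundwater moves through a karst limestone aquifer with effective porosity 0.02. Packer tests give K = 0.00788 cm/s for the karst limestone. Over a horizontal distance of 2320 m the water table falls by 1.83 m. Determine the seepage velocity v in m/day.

Convert K: 0.00788 cm/s × 864 = 6.808 m/day.
Hydraulic gradient i = Δh / L = 1.83 / 2320 = 0.0007888.
Darcy flux q = K · i = 6.808 × 0.0007888 = 0.005370 m/day.
Seepage velocity v = q / n_e = 0.005370 / 0.02 = 0.2685 m/day.

0.269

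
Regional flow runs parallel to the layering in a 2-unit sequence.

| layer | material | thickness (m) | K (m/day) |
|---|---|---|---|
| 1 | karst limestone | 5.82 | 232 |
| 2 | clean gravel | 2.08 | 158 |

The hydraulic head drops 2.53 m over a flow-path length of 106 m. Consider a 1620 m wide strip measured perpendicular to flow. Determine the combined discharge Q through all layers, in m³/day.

64900

Flow is parallel to layering, so each bed carries its own Darcy discharge and the transmissivities add.
Σ(K_i·b_i) = 232×5.82 + 158×2.08 = 1679 m²/day.
Hydraulic gradient i = Δh / L = 2.53 / 106 = 0.02387.
Q = Σ(K_i·b_i) · W · i = 1679 × 1620 × 0.02387 = 64916 m³/day.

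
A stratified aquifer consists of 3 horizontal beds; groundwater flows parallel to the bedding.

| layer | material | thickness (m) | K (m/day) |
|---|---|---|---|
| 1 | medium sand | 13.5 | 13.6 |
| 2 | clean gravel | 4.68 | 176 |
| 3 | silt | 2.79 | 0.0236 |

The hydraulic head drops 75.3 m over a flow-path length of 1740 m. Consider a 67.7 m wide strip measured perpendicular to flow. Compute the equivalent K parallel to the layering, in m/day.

Flow is parallel to layering, so each bed carries its own Darcy discharge and the transmissivities add.
Σ(K_i·b_i) = 13.6×13.5 + 176×4.68 + 0.0236×2.79 = 1007 m²/day.
Total thickness b = 20.97 m, so K_eq = Σ(K_i·b_i)/b = 48.04 m/day.

48.0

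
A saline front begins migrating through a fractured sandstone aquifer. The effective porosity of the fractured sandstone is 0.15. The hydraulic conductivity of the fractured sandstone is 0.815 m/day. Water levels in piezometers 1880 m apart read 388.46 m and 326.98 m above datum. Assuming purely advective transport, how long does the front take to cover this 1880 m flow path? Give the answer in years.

Hydraulic gradient i = (388.46 − 326.98) / 1880 = 61.48 / 1880 = 0.03270.
Darcy flux q = K · i = 0.8150 × 0.03270 = 0.02665 m/day.
Seepage velocity v = q / n_e = 0.02665 / 0.15 = 0.1777 m/day.
Travel time t = L / v = 1880 / 0.1777 = 10581 days = 28.97 years.

29.0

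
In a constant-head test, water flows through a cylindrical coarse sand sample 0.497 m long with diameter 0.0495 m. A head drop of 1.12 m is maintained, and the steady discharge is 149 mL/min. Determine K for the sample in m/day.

Cross-sectional area A = π·(d/2)² = π × (0.0495/2)² = 0.001924 m².
Convert discharge: 149 mL/min = 2.483e-06 m³/s.
Darcy's law rearranged: K = Q·L / (A·Δh) = 2.483e-06 × 0.497 / (0.001924 × 1.12) = 0.0005726 m/s = 49.48 m/day.

49.5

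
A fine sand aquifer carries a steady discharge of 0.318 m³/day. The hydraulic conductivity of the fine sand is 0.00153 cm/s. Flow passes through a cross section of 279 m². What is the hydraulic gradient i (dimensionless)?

0.000862

Convert K: 0.00153 cm/s × 864 = 1.322 m/day.
From Q = K·A·i, i = Q / (K·A) = 0.318 / (1.322 × 279.0) = 0.0008622.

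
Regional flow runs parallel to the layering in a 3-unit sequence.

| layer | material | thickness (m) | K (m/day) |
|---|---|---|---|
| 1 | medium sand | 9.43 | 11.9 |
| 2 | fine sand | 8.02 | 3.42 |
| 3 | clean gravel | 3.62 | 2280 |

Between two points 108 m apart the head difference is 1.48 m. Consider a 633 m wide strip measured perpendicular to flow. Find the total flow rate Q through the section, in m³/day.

Flow is parallel to layering, so each bed carries its own Darcy discharge and the transmissivities add.
Σ(K_i·b_i) = 11.9×9.43 + 3.42×8.02 + 2280×3.62 = 8393 m²/day.
Hydraulic gradient i = Δh / L = 1.48 / 108 = 0.01370.
Q = Σ(K_i·b_i) · W · i = 8393 × 633 × 0.01370 = 72807 m³/day.

72800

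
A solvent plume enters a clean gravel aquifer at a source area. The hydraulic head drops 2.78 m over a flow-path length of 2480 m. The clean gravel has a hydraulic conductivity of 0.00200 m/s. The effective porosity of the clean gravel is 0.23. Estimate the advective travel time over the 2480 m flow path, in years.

8.06

Convert K: 0.00200 m/s × 86400 = 172.8 m/day.
Hydraulic gradient i = Δh / L = 2.78 / 2480 = 0.001121.
Darcy flux q = K · i = 172.8 × 0.001121 = 0.1937 m/day.
Seepage velocity v = q / n_e = 0.1937 / 0.23 = 0.8422 m/day.
Travel time t = L / v = 2480 / 0.8422 = 2945 days = 8.062 years.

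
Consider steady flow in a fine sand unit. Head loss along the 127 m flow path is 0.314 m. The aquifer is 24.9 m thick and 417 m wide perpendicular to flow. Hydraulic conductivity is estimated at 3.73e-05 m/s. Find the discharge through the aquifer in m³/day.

Convert K: 3.73e-05 m/s × 86400 = 3.223 m/day.
Cross-sectional area A = 417 × 24.9 = 10383 m².
Hydraulic gradient i = Δh / L = 0.314 / 127 = 0.002472.
Darcy's law: Q = K · A · i = 3.223 × 10383 × 0.002472 = 82.73 m³/day.

82.7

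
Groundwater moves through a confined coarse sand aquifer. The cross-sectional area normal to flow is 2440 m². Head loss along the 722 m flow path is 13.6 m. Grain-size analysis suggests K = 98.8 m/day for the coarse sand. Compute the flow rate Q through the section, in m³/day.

4540

Hydraulic gradient i = Δh / L = 13.6 / 722 = 0.01884.
Darcy's law: Q = K · A · i = 98.80 × 2440 × 0.01884 = 4541 m³/day.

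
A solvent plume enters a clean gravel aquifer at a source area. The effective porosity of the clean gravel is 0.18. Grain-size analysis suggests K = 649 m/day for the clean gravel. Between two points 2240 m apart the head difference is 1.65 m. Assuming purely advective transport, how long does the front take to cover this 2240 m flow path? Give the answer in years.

2.31

Hydraulic gradient i = Δh / L = 1.65 / 2240 = 0.0007366.
Darcy flux q = K · i = 649.0 × 0.0007366 = 0.4781 m/day.
Seepage velocity v = q / n_e = 0.4781 / 0.18 = 2.656 m/day.
Travel time t = L / v = 2240 / 2.656 = 843.4 days = 2.309 years.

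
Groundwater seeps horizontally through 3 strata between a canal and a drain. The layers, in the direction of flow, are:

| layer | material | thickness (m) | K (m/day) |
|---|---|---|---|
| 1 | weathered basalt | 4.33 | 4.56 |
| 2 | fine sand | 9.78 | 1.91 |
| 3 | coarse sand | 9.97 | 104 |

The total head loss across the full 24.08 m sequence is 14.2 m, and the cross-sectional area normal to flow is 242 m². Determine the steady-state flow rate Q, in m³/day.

557

Flow is perpendicular to layering, so the layers act in series and the equivalent K is the thickness-weighted harmonic mean.
Total thickness L = 4.33 + 9.78 + 9.97 = 24.08 m.
Σ(b_i/K_i) = 4.33/4.56 + 9.78/1.91 + 9.97/104 = 6.166 d.
K_eq = L / Σ(b_i/K_i) = 24.08 / 6.166 = 3.905 m/day.
Q = K_eq · A · (Δh/L) = 3.905 × 242 × (14.2/24.08) = 557.3 m³/day.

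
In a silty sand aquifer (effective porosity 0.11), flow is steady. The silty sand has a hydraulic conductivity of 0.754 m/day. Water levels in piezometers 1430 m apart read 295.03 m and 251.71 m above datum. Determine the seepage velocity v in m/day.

0.208

Hydraulic gradient i = (295.03 − 251.71) / 1430 = 43.32 / 1430 = 0.03029.
Darcy flux q = K · i = 0.7540 × 0.03029 = 0.02284 m/day.
Seepage velocity v = q / n_e = 0.02284 / 0.11 = 0.2076 m/day.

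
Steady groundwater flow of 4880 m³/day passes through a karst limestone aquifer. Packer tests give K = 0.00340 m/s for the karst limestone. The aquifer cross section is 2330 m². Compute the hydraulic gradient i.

Convert K: 0.00340 m/s × 86400 = 293.8 m/day.
From Q = K·A·i, i = Q / (K·A) = 4880 / (293.8 × 2330) = 0.007130.

0.00713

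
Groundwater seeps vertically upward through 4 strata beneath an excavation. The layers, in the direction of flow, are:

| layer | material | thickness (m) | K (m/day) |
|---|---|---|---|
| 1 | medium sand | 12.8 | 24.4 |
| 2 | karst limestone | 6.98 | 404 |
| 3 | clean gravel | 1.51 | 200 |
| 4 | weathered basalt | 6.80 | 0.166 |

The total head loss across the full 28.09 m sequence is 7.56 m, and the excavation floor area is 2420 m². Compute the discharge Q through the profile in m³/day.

441

Flow is perpendicular to layering, so the layers act in series and the equivalent K is the thickness-weighted harmonic mean.
Total thickness L = 12.8 + 6.98 + 1.51 + 6.80 = 28.09 m.
Σ(b_i/K_i) = 12.8/24.4 + 6.98/404 + 1.51/200 + 6.80/0.166 = 41.51 d.
K_eq = L / Σ(b_i/K_i) = 28.09 / 41.51 = 0.6767 m/day.
Q = K_eq · A · (Δh/L) = 0.6767 × 2420 × (7.56/28.09) = 440.7 m³/day.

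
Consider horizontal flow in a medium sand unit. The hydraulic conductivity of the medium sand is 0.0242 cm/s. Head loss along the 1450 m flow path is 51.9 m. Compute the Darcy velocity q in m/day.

0.748

Convert K: 0.0242 cm/s × 864 = 20.91 m/day.
Hydraulic gradient i = Δh / L = 51.9 / 1450 = 0.03579.
Specific discharge q = K · i = 20.91 × 0.03579 = 0.7484 m/day.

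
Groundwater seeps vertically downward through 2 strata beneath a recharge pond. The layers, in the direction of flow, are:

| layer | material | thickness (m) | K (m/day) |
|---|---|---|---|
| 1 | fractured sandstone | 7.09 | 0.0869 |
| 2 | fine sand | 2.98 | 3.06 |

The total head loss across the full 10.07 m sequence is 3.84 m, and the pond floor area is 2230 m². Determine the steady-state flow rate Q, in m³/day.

104

Flow is perpendicular to layering, so the layers act in series and the equivalent K is the thickness-weighted harmonic mean.
Total thickness L = 7.09 + 2.98 = 10.07 m.
Σ(b_i/K_i) = 7.09/0.0869 + 2.98/3.06 = 82.56 d.
K_eq = L / Σ(b_i/K_i) = 10.07 / 82.56 = 0.1220 m/day.
Q = K_eq · A · (Δh/L) = 0.1220 × 2230 × (3.84/10.07) = 103.7 m³/day.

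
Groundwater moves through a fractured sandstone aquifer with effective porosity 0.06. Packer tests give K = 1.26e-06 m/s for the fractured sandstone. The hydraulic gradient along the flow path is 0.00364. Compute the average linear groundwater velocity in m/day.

Convert K: 1.26e-06 m/s × 86400 = 0.1089 m/day.
Hydraulic gradient i = 0.00364.
Darcy flux q = K · i = 0.1089 × 0.003640 = 0.0003963 m/day.
Seepage velocity v = q / n_e = 0.0003963 / 0.06 = 0.006604 m/day.

0.00660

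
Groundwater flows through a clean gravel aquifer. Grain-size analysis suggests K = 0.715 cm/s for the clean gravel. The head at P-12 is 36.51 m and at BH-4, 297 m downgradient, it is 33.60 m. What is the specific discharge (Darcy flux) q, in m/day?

Convert K: 0.715 cm/s × 864 = 617.8 m/day.
Hydraulic gradient i = (36.51 − 33.60) / 297 = 2.91 / 297 = 0.009798.
Specific discharge q = K · i = 617.8 × 0.009798 = 6.053 m/day.

6.05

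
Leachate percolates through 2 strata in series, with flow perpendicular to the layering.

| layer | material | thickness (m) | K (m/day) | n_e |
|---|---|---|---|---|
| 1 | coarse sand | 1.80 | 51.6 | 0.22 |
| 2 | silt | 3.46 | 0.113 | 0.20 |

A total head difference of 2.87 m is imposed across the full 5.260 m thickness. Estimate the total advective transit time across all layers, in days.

11.6

With flow normal to the layers, continuity requires the same specific discharge q through every layer.
Σ(b_i/K_i) = 1.80/51.6 + 3.46/0.113 = 30.65 d.
q = Δh / Σ(b_i/K_i) = 2.87 / 30.65 = 0.09362 m/day.
In each layer the seepage velocity is v_i = q/n_i, so the layer transit time is t_i = b_i·n_i / q:
  layer 1 (coarse sand): t_1 = 1.80 × 0.22 / 0.09362 = 4.230 d
  layer 2 (silt): t_2 = 3.46 × 0.20 / 0.09362 = 7.391 d
Total t = Σ t_i = 11.62 days.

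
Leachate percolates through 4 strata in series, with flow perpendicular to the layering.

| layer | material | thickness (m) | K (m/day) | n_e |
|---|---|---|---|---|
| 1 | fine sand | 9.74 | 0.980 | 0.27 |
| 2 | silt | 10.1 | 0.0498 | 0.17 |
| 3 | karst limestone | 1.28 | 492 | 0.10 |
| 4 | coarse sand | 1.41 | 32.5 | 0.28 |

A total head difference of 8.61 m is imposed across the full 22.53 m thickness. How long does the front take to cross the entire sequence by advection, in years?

0.330

With flow normal to the layers, continuity requires the same specific discharge q through every layer.
Σ(b_i/K_i) = 9.74/0.980 + 10.1/0.0498 + 1.28/492 + 1.41/32.5 = 212.8 d.
q = Δh / Σ(b_i/K_i) = 8.61 / 212.8 = 0.04046 m/day.
In each layer the seepage velocity is v_i = q/n_i, so the layer transit time is t_i = b_i·n_i / q:
  layer 1 (fine sand): t_1 = 9.74 × 0.27 / 0.04046 = 65.00 d
  layer 2 (silt): t_2 = 10.1 × 0.17 / 0.04046 = 42.44 d
  layer 3 (karst limestone): t_3 = 1.28 × 0.10 / 0.04046 = 3.164 d
  layer 4 (coarse sand): t_4 = 1.41 × 0.28 / 0.04046 = 9.757 d
Total t = Σ t_i = 120.4 days = 0.3295 years.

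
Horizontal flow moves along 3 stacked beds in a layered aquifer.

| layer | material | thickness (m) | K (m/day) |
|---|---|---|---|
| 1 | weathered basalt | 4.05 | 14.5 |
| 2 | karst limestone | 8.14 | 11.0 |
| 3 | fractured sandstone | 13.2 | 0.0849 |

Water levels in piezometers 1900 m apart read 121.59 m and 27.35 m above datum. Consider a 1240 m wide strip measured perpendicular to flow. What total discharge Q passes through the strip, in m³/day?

9190

Flow is parallel to layering, so each bed carries its own Darcy discharge and the transmissivities add.
Σ(K_i·b_i) = 14.5×4.05 + 11.0×8.14 + 0.0849×13.2 = 149.4 m²/day.
Hydraulic gradient i = (121.59 − 27.35) / 1900 = 94.24 / 1900 = 0.04960.
Q = Σ(K_i·b_i) · W · i = 149.4 × 1240 × 0.04960 = 9188 m³/day.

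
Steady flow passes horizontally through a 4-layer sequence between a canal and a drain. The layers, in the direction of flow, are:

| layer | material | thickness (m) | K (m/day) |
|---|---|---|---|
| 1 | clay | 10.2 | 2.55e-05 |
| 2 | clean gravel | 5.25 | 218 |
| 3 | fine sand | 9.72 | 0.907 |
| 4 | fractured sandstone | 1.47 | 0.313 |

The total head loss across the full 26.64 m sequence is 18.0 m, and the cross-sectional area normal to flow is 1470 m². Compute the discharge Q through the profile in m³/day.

0.0661

Flow is perpendicular to layering, so the layers act in series and the equivalent K is the thickness-weighted harmonic mean.
Total thickness L = 10.2 + 5.25 + 9.72 + 1.47 = 26.64 m.
Σ(b_i/K_i) = 10.2/2.55e-05 + 5.25/218 + 9.72/0.907 + 1.47/0.313 = 4.000e+05 d.
K_eq = L / Σ(b_i/K_i) = 26.64 / 4.000e+05 = 6.660e-05 m/day.
Q = K_eq · A · (Δh/L) = 6.660e-05 × 1470 × (18.0/26.64) = 0.06615 m³/day.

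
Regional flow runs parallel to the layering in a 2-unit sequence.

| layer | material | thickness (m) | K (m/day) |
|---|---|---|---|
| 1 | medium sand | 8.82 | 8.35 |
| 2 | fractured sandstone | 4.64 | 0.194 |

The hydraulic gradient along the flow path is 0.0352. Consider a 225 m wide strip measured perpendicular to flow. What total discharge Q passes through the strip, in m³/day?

590

Flow is parallel to layering, so each bed carries its own Darcy discharge and the transmissivities add.
Σ(K_i·b_i) = 8.35×8.82 + 0.194×4.64 = 74.55 m²/day.
Hydraulic gradient i = 0.0352.
Q = Σ(K_i·b_i) · W · i = 74.55 × 225 × 0.03520 = 590.4 m³/day.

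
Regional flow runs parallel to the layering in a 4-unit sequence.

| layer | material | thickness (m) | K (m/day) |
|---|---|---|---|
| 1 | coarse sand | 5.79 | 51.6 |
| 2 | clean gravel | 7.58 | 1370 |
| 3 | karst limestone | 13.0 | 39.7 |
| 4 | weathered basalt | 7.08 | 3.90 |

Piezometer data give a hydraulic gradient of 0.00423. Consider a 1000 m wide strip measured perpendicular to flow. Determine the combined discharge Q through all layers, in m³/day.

Flow is parallel to layering, so each bed carries its own Darcy discharge and the transmissivities add.
Σ(K_i·b_i) = 51.6×5.79 + 1370×7.58 + 39.7×13.0 + 3.90×7.08 = 11227 m²/day.
Hydraulic gradient i = 0.00423.
Q = Σ(K_i·b_i) · W · i = 11227 × 1000 × 0.004230 = 47491 m³/day.

47500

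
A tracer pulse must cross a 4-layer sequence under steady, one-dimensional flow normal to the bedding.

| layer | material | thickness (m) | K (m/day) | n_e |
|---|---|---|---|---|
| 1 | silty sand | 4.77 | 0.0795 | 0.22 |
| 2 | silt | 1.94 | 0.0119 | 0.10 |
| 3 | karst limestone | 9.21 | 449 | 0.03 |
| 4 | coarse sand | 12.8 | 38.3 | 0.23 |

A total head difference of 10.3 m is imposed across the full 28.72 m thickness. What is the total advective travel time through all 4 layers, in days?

96.8

With flow normal to the layers, continuity requires the same specific discharge q through every layer.
Σ(b_i/K_i) = 4.77/0.0795 + 1.94/0.0119 + 9.21/449 + 12.8/38.3 = 223.4 d.
q = Δh / Σ(b_i/K_i) = 10.3 / 223.4 = 0.04611 m/day.
In each layer the seepage velocity is v_i = q/n_i, so the layer transit time is t_i = b_i·n_i / q:
  layer 1 (silty sand): t_1 = 4.77 × 0.22 / 0.04611 = 22.76 d
  layer 2 (silt): t_2 = 1.94 × 0.10 / 0.04611 = 4.207 d
  layer 3 (karst limestone): t_3 = 9.21 × 0.03 / 0.04611 = 5.992 d
  layer 4 (coarse sand): t_4 = 12.8 × 0.23 / 0.04611 = 63.85 d
Total t = Σ t_i = 96.81 days.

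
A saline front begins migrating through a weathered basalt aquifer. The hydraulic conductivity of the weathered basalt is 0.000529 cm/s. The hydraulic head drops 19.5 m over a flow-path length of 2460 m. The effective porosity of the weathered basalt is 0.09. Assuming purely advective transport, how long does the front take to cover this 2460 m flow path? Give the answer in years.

167

Convert K: 0.000529 cm/s × 864 = 0.4571 m/day.
Hydraulic gradient i = Δh / L = 19.5 / 2460 = 0.007927.
Darcy flux q = K · i = 0.4571 × 0.007927 = 0.003623 m/day.
Seepage velocity v = q / n_e = 0.003623 / 0.09 = 0.04026 m/day.
Travel time t = L / v = 2460 / 0.04026 = 61109 days = 167.3 years.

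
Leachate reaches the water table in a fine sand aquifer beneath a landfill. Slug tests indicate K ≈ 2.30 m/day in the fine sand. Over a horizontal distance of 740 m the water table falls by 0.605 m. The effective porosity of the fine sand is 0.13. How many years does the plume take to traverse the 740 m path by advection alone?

140

Hydraulic gradient i = Δh / L = 0.605 / 740 = 0.0008176.
Darcy flux q = K · i = 2.300 × 0.0008176 = 0.001880 m/day.
Seepage velocity v = q / n_e = 0.001880 / 0.13 = 0.01446 m/day.
Travel time t = L / v = 740 / 0.01446 = 51159 days = 140.1 years.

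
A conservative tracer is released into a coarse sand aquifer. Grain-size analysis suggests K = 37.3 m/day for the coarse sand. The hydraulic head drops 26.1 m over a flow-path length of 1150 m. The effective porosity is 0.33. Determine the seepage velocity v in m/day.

Hydraulic gradient i = Δh / L = 26.1 / 1150 = 0.02270.
Darcy flux q = K · i = 37.30 × 0.02270 = 0.8465 m/day.
Seepage velocity v = q / n_e = 0.8465 / 0.33 = 2.565 m/day.

2.57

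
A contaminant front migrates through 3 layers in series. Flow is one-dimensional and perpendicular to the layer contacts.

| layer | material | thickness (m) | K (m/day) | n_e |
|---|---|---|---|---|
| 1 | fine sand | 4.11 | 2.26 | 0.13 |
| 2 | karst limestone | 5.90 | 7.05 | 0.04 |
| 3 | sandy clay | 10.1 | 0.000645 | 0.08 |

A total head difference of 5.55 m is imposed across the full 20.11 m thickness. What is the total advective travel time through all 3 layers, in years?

With flow normal to the layers, continuity requires the same specific discharge q through every layer.
Σ(b_i/K_i) = 4.11/2.26 + 5.90/7.05 + 10.1/0.000645 = 15662 d.
q = Δh / Σ(b_i/K_i) = 5.55 / 15662 = 0.0003544 m/day.
In each layer the seepage velocity is v_i = q/n_i, so the layer transit time is t_i = b_i·n_i / q:
  layer 1 (fine sand): t_1 = 4.11 × 0.13 / 0.0003544 = 1508 d
  layer 2 (karst limestone): t_2 = 5.90 × 0.04 / 0.0003544 = 666.0 d
  layer 3 (sandy clay): t_3 = 10.1 × 0.08 / 0.0003544 = 2280 d
Total t = Σ t_i = 4454 days = 12.19 years.

12.2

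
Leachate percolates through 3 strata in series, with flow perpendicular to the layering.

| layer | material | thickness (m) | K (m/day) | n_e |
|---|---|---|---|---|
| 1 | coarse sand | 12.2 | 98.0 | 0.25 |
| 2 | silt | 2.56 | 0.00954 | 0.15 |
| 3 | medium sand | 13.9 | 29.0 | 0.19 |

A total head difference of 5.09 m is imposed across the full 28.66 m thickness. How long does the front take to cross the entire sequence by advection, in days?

With flow normal to the layers, continuity requires the same specific discharge q through every layer.
Σ(b_i/K_i) = 12.2/98.0 + 2.56/0.00954 + 13.9/29.0 = 268.9 d.
q = Δh / Σ(b_i/K_i) = 5.09 / 268.9 = 0.01893 m/day.
In each layer the seepage velocity is v_i = q/n_i, so the layer transit time is t_i = b_i·n_i / q:
  layer 1 (coarse sand): t_1 = 12.2 × 0.25 / 0.01893 = 161.2 d
  layer 2 (silt): t_2 = 2.56 × 0.15 / 0.01893 = 20.29 d
  layer 3 (medium sand): t_3 = 13.9 × 0.19 / 0.01893 = 139.5 d
Total t = Σ t_i = 321.0 days.

321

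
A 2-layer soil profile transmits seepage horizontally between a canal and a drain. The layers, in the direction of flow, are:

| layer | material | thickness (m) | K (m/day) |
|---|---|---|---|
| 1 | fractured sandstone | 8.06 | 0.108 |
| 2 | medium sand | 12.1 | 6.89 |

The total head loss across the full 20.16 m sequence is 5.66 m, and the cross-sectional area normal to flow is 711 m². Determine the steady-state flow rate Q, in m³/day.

52.7

Flow is perpendicular to layering, so the layers act in series and the equivalent K is the thickness-weighted harmonic mean.
Total thickness L = 8.06 + 12.1 = 20.16 m.
Σ(b_i/K_i) = 8.06/0.108 + 12.1/6.89 = 76.39 d.
K_eq = L / Σ(b_i/K_i) = 20.16 / 76.39 = 0.2639 m/day.
Q = K_eq · A · (Δh/L) = 0.2639 × 711 × (5.66/20.16) = 52.68 m³/day.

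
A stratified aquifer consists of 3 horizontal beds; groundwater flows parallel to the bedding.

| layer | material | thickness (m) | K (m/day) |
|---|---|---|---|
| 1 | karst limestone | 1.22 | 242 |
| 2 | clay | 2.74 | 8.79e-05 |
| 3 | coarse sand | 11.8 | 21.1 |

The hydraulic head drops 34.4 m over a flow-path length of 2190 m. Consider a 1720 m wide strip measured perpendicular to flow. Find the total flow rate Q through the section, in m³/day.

14700

Flow is parallel to layering, so each bed carries its own Darcy discharge and the transmissivities add.
Σ(K_i·b_i) = 242×1.22 + 8.79e-05×2.74 + 21.1×11.8 = 544.2 m²/day.
Hydraulic gradient i = Δh / L = 34.4 / 2190 = 0.01571.
Q = Σ(K_i·b_i) · W · i = 544.2 × 1720 × 0.01571 = 14703 m³/day.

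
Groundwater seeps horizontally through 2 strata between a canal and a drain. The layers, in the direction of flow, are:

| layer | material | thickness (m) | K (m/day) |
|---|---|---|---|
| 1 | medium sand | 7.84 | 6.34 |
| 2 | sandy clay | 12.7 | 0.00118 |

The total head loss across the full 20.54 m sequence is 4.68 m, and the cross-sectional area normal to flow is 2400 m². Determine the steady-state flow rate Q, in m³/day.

Flow is perpendicular to layering, so the layers act in series and the equivalent K is the thickness-weighted harmonic mean.
Total thickness L = 7.84 + 12.7 = 20.54 m.
Σ(b_i/K_i) = 7.84/6.34 + 12.7/0.00118 = 10764 d.
K_eq = L / Σ(b_i/K_i) = 20.54 / 10764 = 0.001908 m/day.
Q = K_eq · A · (Δh/L) = 0.001908 × 2400 × (4.68/20.54) = 1.043 m³/day.

1.04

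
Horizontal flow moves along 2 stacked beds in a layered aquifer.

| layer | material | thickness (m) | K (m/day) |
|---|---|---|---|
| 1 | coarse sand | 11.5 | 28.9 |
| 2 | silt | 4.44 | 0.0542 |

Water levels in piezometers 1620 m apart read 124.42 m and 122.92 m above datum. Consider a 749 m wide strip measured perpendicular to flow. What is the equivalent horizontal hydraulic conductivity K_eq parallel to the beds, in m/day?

20.9

Flow is parallel to layering, so each bed carries its own Darcy discharge and the transmissivities add.
Σ(K_i·b_i) = 28.9×11.5 + 0.0542×4.44 = 332.6 m²/day.
Total thickness b = 15.94 m, so K_eq = Σ(K_i·b_i)/b = 20.87 m/day.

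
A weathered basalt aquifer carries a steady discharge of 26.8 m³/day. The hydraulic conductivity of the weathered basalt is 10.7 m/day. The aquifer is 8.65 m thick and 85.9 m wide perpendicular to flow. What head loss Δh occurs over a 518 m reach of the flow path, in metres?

Cross-sectional area A = 85.9 × 8.65 = 743.0 m².
From Q = K·A·i, i = Q / (K·A) = 26.8 / (10.70 × 743.0) = 0.003371.
Head loss Δh = i · L = 0.003371 × 518 = 1.746 m.

1.75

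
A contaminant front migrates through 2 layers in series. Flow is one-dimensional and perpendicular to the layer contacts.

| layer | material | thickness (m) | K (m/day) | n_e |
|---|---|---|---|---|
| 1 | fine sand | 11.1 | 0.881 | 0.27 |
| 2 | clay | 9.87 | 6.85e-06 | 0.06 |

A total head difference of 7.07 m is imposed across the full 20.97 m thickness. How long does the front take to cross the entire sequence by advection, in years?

2000

With flow normal to the layers, continuity requires the same specific discharge q through every layer.
Σ(b_i/K_i) = 11.1/0.881 + 9.87/6.85e-06 = 1.441e+06 d.
q = Δh / Σ(b_i/K_i) = 7.07 / 1.441e+06 = 4.907e-06 m/day.
In each layer the seepage velocity is v_i = q/n_i, so the layer transit time is t_i = b_i·n_i / q:
  layer 1 (fine sand): t_1 = 11.1 × 0.27 / 4.907e-06 = 6.108e+05 d
  layer 2 (clay): t_2 = 9.87 × 0.06 / 4.907e-06 = 1.207e+05 d
Total t = Σ t_i = 7.315e+05 days = 2003 years.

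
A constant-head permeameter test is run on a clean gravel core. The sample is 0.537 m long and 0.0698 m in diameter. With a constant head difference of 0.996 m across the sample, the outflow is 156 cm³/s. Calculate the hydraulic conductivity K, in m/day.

1900

Cross-sectional area A = π·(d/2)² = π × (0.0698/2)² = 0.003826 m².
Convert discharge: 156 cm³/s = 0.0001560 m³/s.
Darcy's law rearranged: K = Q·L / (A·Δh) = 0.0001560 × 0.537 / (0.003826 × 0.996) = 0.02198 m/s = 1899 m/day.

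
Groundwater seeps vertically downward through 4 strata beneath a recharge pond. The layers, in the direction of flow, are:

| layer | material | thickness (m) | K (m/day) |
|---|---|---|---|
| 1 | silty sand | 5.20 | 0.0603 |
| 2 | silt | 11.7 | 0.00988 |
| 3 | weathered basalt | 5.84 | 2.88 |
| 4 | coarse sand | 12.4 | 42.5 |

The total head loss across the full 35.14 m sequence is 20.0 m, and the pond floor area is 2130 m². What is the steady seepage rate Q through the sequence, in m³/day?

33.5

Flow is perpendicular to layering, so the layers act in series and the equivalent K is the thickness-weighted harmonic mean.
Total thickness L = 5.20 + 11.7 + 5.84 + 12.4 = 35.14 m.
Σ(b_i/K_i) = 5.20/0.0603 + 11.7/0.00988 + 5.84/2.88 + 12.4/42.5 = 1273 d.
K_eq = L / Σ(b_i/K_i) = 35.14 / 1273 = 0.02761 m/day.
Q = K_eq · A · (Δh/L) = 0.02761 × 2130 × (20.0/35.14) = 33.47 m³/day.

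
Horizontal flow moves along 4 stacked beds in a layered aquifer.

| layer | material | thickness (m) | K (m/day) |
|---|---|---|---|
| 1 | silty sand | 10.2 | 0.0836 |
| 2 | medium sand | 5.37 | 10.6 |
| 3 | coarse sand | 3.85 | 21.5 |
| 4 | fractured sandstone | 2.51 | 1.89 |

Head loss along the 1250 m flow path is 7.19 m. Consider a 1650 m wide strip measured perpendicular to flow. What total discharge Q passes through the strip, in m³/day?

Flow is parallel to layering, so each bed carries its own Darcy discharge and the transmissivities add.
Σ(K_i·b_i) = 0.0836×10.2 + 10.6×5.37 + 21.5×3.85 + 1.89×2.51 = 145.3 m²/day.
Hydraulic gradient i = Δh / L = 7.19 / 1250 = 0.005752.
Q = Σ(K_i·b_i) · W · i = 145.3 × 1650 × 0.005752 = 1379 m³/day.

1380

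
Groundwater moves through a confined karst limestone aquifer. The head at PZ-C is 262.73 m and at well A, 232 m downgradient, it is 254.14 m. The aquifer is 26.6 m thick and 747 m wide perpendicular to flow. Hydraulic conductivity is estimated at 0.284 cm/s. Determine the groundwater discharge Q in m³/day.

Convert K: 0.284 cm/s × 864 = 245.4 m/day.
Cross-sectional area A = 747 × 26.6 = 19870 m².
Hydraulic gradient i = (262.73 − 254.14) / 232 = 8.59 / 232 = 0.03703.
Darcy's law: Q = K · A · i = 245.4 × 19870 × 0.03703 = 1.805e+05 m³/day.

181000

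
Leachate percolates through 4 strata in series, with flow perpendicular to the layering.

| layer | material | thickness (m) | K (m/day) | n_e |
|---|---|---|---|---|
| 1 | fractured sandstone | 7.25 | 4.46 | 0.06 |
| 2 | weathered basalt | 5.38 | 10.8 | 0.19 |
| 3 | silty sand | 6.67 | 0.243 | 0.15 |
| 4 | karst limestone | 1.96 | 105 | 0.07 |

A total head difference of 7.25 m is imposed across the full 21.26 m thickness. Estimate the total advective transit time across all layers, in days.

10.6

With flow normal to the layers, continuity requires the same specific discharge q through every layer.
Σ(b_i/K_i) = 7.25/4.46 + 5.38/10.8 + 6.67/0.243 + 1.96/105 = 29.59 d.
q = Δh / Σ(b_i/K_i) = 7.25 / 29.59 = 0.2450 m/day.
In each layer the seepage velocity is v_i = q/n_i, so the layer transit time is t_i = b_i·n_i / q:
  layer 1 (fractured sandstone): t_1 = 7.25 × 0.06 / 0.2450 = 1.775 d
  layer 2 (weathered basalt): t_2 = 5.38 × 0.19 / 0.2450 = 4.172 d
  layer 3 (silty sand): t_3 = 6.67 × 0.15 / 0.2450 = 4.084 d
  layer 4 (karst limestone): t_4 = 1.96 × 0.07 / 0.2450 = 0.5600 d
Total t = Σ t_i = 10.59 days.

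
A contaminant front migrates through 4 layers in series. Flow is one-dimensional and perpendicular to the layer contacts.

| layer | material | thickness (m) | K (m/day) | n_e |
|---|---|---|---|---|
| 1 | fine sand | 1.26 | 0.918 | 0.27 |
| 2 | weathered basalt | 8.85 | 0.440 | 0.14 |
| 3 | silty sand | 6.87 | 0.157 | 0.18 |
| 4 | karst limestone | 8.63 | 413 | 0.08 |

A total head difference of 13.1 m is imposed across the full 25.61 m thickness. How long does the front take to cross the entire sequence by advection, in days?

17.5

With flow normal to the layers, continuity requires the same specific discharge q through every layer.
Σ(b_i/K_i) = 1.26/0.918 + 8.85/0.440 + 6.87/0.157 + 8.63/413 = 65.27 d.
q = Δh / Σ(b_i/K_i) = 13.1 / 65.27 = 0.2007 m/day.
In each layer the seepage velocity is v_i = q/n_i, so the layer transit time is t_i = b_i·n_i / q:
  layer 1 (fine sand): t_1 = 1.26 × 0.27 / 0.2007 = 1.695 d
  layer 2 (weathered basalt): t_2 = 8.85 × 0.14 / 0.2007 = 6.173 d
  layer 3 (silty sand): t_3 = 6.87 × 0.18 / 0.2007 = 6.161 d
  layer 4 (karst limestone): t_4 = 8.63 × 0.08 / 0.2007 = 3.440 d
Total t = Σ t_i = 17.47 days.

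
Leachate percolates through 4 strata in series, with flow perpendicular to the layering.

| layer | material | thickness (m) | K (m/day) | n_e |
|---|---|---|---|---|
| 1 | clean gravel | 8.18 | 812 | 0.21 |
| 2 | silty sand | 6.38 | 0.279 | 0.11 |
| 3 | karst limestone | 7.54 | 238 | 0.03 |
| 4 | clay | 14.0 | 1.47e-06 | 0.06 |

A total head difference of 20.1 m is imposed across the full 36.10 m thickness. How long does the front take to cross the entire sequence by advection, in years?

With flow normal to the layers, continuity requires the same specific discharge q through every layer.
Σ(b_i/K_i) = 8.18/812 + 6.38/0.279 + 7.54/238 + 14.0/1.47e-06 = 9.524e+06 d.
q = Δh / Σ(b_i/K_i) = 20.1 / 9.524e+06 = 2.110e-06 m/day.
In each layer the seepage velocity is v_i = q/n_i, so the layer transit time is t_i = b_i·n_i / q:
  layer 1 (clean gravel): t_1 = 8.18 × 0.21 / 2.110e-06 = 8.139e+05 d
  layer 2 (silty sand): t_2 = 6.38 × 0.11 / 2.110e-06 = 3.325e+05 d
  layer 3 (karst limestone): t_3 = 7.54 × 0.03 / 2.110e-06 = 1.072e+05 d
  layer 4 (clay): t_4 = 14.0 × 0.06 / 2.110e-06 = 3.980e+05 d
Total t = Σ t_i = 1.652e+06 days = 4522 years.

4520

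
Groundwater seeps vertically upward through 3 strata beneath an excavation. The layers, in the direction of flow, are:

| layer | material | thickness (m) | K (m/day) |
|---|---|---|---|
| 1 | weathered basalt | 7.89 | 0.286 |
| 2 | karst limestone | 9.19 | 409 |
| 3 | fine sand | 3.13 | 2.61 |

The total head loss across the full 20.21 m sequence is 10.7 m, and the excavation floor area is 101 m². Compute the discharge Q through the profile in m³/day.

37.5

Flow is perpendicular to layering, so the layers act in series and the equivalent K is the thickness-weighted harmonic mean.
Total thickness L = 7.89 + 9.19 + 3.13 = 20.21 m.
Σ(b_i/K_i) = 7.89/0.286 + 9.19/409 + 3.13/2.61 = 28.81 d.
K_eq = L / Σ(b_i/K_i) = 20.21 / 28.81 = 0.7015 m/day.
Q = K_eq · A · (Δh/L) = 0.7015 × 101 × (10.7/20.21) = 37.51 m³/day.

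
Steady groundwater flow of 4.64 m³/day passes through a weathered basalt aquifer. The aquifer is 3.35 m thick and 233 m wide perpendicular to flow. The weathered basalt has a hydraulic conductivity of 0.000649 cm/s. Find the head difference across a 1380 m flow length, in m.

14.6

Convert K: 0.000649 cm/s × 864 = 0.5607 m/day.
Cross-sectional area A = 233 × 3.35 = 780.6 m².
From Q = K·A·i, i = Q / (K·A) = 4.64 / (0.5607 × 780.6) = 0.01060.
Head loss Δh = i · L = 0.01060 × 1380 = 14.63 m.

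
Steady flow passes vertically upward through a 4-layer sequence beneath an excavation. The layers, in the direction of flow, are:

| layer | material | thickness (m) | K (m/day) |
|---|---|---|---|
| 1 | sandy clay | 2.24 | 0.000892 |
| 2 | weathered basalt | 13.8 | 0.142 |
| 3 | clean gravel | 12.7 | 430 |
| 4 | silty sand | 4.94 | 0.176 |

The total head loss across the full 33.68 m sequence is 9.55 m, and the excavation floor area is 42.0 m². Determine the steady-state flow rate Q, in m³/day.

0.152

Flow is perpendicular to layering, so the layers act in series and the equivalent K is the thickness-weighted harmonic mean.
Total thickness L = 2.24 + 13.8 + 12.7 + 4.94 = 33.68 m.
Σ(b_i/K_i) = 2.24/0.000892 + 13.8/0.142 + 12.7/430 + 4.94/0.176 = 2636 d.
K_eq = L / Σ(b_i/K_i) = 33.68 / 2636 = 0.01277 m/day.
Q = K_eq · A · (Δh/L) = 0.01277 × 42.0 × (9.55/33.68) = 0.1521 m³/day.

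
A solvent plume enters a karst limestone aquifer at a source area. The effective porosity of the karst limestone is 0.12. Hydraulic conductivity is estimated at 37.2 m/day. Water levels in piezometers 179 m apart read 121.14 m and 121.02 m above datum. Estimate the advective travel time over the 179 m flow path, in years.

2.36

Hydraulic gradient i = (121.14 − 121.02) / 179 = 0.12 / 179 = 0.0006704.
Darcy flux q = K · i = 37.20 × 0.0006704 = 0.02494 m/day.
Seepage velocity v = q / n_e = 0.02494 / 0.12 = 0.2078 m/day.
Travel time t = L / v = 179 / 0.2078 = 861.3 days = 2.358 years.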